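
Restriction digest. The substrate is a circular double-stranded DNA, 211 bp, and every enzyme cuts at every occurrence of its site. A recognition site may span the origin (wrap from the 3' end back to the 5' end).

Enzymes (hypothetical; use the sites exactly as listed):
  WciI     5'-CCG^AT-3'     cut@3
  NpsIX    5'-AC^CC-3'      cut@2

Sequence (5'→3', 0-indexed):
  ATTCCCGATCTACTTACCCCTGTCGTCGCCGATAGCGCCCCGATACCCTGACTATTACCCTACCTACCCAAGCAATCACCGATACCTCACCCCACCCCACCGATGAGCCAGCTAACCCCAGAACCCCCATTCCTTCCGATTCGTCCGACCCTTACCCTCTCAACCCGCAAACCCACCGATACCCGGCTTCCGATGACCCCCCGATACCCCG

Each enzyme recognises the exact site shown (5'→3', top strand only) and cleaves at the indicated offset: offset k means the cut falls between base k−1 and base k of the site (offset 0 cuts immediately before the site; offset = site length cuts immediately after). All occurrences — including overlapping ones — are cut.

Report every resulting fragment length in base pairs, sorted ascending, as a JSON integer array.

[4,4,4,4,5,5,6,6,6,7,7,8,8,9,9,9,10,10,11,11,12,14,14,14,14]

Scan for sites:
  WciI CCGAT/3: at [4, 28, 39, 78, 99, 135, 175, 189, 200, 208] ⇒ [0, 7, 31, 42, 81, 102, 138, 178, 192, 203]
  NpsIX ACCC/2: at [15, 44, 56, 65, 88, 93, 114, 122, 147, 153, 162, 170, 180, 195, 205] ⇒ [17, 46, 58, 67, 90, 95, 116, 124, 149, 155, 164, 172, 182, 197, 207]

All cut coordinates (distinct, sorted): [0, 7, 17, 31, 42, 46, 58, 67, 81, 90, 95, 102, 116, 124, 138, 149, 155, 164, 172, 178, 182, 192, 197, 203, 207]

Fragment lengths:
  0→7: 7 bp
  7→17: 10 bp
  17→31: 14 bp
  31→42: 11 bp
  42→46: 4 bp
  46→58: 12 bp
  58→67: 9 bp
  67→81: 14 bp
  81→90: 9 bp
  90→95: 5 bp
  95→102: 7 bp
  102→116: 14 bp
  116→124: 8 bp
  124→138: 14 bp
  138→149: 11 bp
  149→155: 6 bp
  155→164: 9 bp
  164→172: 8 bp
  172→178: 6 bp
  178→182: 4 bp
  182→192: 10 bp
  192→197: 5 bp
  197→203: 6 bp
  203→207: 4 bp
  207→0 (wrap): 211-207+0 = 4 bp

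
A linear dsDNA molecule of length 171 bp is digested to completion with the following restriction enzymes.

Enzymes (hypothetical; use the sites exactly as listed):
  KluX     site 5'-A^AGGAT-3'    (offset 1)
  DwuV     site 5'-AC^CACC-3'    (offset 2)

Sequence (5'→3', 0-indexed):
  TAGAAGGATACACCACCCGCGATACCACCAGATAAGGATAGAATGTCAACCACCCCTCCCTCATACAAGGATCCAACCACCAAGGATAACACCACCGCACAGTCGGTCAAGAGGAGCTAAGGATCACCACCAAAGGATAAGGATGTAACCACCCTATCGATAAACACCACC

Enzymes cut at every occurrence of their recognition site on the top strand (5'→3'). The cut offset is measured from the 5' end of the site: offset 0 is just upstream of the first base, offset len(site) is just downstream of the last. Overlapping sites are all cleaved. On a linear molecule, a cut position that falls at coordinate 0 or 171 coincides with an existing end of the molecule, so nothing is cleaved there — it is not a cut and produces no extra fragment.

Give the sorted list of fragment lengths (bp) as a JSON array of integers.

[4,4,5,6,6,8,9,9,10,10,10,12,16,17,18,27]

Site scan:
  KluX AAGGAT/1: at [3, 33, 66, 81, 118, 132, 138] ⇒ [4, 34, 67, 82, 119, 133, 139]
  DwuV ACCACC/2: at [11, 23, 48, 75, 90, 125, 147, 165] ⇒ [13, 25, 50, 77, 92, 127, 149, 167]

Pooled cuts: [4, 13, 25, 34, 50, 67, 77, 82, 92, 119, 127, 133, 139, 149, 167]

Fragments:
  [0,4): 4 bp
  [4,13): 9 bp
  [13,25): 12 bp
  [25,34): 9 bp
  [34,50): 16 bp
  [50,67): 17 bp
  [67,77): 10 bp
  [77,82): 5 bp
  [82,92): 10 bp
  [92,119): 27 bp
  [119,127): 8 bp
  [127,133): 6 bp
  [133,139): 6 bp
  [139,149): 10 bp
  [149,167): 18 bp
  [167,171): 4 bp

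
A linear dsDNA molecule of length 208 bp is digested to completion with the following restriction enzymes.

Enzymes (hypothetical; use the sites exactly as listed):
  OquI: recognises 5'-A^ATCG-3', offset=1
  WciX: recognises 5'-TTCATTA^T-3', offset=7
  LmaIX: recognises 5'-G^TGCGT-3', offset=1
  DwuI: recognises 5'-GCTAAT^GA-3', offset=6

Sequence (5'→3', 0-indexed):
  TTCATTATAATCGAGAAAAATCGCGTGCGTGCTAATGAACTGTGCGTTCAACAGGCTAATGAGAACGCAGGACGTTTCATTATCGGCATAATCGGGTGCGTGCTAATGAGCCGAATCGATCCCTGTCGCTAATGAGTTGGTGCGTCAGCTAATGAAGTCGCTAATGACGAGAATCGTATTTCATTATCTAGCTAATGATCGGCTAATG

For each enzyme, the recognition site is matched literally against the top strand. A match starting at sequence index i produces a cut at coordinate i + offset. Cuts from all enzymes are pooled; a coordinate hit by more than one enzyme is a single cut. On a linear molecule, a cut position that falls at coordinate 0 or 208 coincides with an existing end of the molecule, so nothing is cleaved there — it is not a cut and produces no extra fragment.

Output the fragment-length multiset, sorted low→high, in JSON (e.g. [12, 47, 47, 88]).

Site scan:
  OquI AATCG/1: at [8, 18, 89, 113, 171] ⇒ [9, 19, 90, 114, 172]
  WciX TTCATTAT/7: at [0, 75, 179] ⇒ [7, 82, 186]
  LmaIX GTGCGT/1: at [24, 41, 95, 139] ⇒ [25, 42, 96, 140]
  DwuI GCTAATGA/6: at [30, 54, 101, 127, 147, 159, 190] ⇒ [36, 60, 107, 133, 153, 165, 196]

Pooled cuts: [7, 9, 19, 25, 36, 42, 60, 82, 90, 96, 107, 114, 133, 140, 153, 165, 172, 186, 196]

Fragments:
  [0,7): 7 bp
  [7,9): 2 bp
  [9,19): 10 bp
  [19,25): 6 bp
  [25,36): 11 bp
  [36,42): 6 bp
  [42,60): 18 bp
  [60,82): 22 bp
  [82,90): 8 bp
  [90,96): 6 bp
  [96,107): 11 bp
  [107,114): 7 bp
  [114,133): 19 bp
  [133,140): 7 bp
  [140,153): 13 bp
  [153,165): 12 bp
  [165,172): 7 bp
  [172,186): 14 bp
  [186,196): 10 bp
  [196,208): 12 bp

[2,6,6,6,7,7,7,7,8,10,10,11,11,12,12,13,14,18,19,22]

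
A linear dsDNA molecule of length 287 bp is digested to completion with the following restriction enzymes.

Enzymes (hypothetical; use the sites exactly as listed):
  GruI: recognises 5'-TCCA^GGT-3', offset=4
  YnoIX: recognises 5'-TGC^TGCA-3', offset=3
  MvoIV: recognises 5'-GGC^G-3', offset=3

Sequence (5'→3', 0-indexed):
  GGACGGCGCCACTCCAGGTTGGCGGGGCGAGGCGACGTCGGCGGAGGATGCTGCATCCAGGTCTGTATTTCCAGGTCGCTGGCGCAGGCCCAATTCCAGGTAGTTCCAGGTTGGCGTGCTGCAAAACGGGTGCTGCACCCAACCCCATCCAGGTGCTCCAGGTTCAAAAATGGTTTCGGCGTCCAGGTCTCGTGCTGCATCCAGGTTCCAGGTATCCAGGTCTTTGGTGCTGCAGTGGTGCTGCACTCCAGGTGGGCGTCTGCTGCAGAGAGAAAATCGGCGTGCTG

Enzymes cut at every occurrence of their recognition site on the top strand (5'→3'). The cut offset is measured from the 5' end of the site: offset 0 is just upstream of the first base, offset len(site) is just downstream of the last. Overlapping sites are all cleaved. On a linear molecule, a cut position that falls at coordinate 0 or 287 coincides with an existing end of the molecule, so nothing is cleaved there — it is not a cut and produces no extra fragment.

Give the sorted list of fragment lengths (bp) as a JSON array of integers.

Scan for sites:
  GruI (TCCAGGT, off=4): starts [12, 55, 69, 94, 104, 147, 156, 181, 199, 206, 214, 246] → cuts [16, 59, 73, 98, 108, 151, 160, 185, 203, 210, 218, 250]
  YnoIX (TGCTGCA, off=3): starts [48, 116, 130, 192, 227, 238, 260] → cuts [51, 119, 133, 195, 230, 241, 263]
  MvoIV (GGCG, off=3): starts [4, 20, 25, 30, 39, 80, 112, 177, 254, 278] → cuts [7, 23, 28, 33, 42, 83, 115, 180, 257, 281]

All cut coordinates (distinct, sorted): [7, 16, 23, 28, 33, 42, 51, 59, 73, 83, 98, 108, 115, 119, 133, 151, 160, 180, 185, 195, 203, 210, 218, 230, 241, 250, 257, 263, 281]

Fragments:
  [0,7): 7 bp
  [7,16): 9 bp
  [16,23): 7 bp
  [23,28): 5 bp
  [28,33): 5 bp
  [33,42): 9 bp
  [42,51): 9 bp
  [51,59): 8 bp
  [59,73): 14 bp
  [73,83): 10 bp
  [83,98): 15 bp
  [98,108): 10 bp
  [108,115): 7 bp
  [115,119): 4 bp
  [119,133): 14 bp
  [133,151): 18 bp
  [151,160): 9 bp
  [160,180): 20 bp
  [180,185): 5 bp
  [185,195): 10 bp
  [195,203): 8 bp
  [203,210): 7 bp
  [210,218): 8 bp
  [218,230): 12 bp
  [230,241): 11 bp
  [241,250): 9 bp
  [250,257): 7 bp
  [257,263): 6 bp
  [263,281): 18 bp
  [281,287): 6 bp

[4,5,5,5,6,6,7,7,7,7,7,8,8,8,9,9,9,9,9,10,10,10,11,12,14,14,15,18,18,20]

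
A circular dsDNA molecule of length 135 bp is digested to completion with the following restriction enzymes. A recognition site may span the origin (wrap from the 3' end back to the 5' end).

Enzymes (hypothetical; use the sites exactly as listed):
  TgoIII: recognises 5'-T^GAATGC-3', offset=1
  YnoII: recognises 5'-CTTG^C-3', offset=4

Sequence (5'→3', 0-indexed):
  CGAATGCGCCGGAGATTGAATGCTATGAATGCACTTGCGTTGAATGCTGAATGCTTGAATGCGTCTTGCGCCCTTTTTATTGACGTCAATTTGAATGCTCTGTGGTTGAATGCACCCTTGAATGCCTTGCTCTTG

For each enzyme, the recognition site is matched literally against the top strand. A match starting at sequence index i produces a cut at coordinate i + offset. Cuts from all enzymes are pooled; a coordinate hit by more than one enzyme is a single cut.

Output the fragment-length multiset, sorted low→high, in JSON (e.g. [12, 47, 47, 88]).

Site scan:
  TgoIII (TGAATGC, off=1): starts [16, 25, 40, 47, 55, 91, 106, 118] → cuts [17, 26, 41, 48, 56, 92, 107, 119]
  YnoII (CTTGC, off=4): starts [33, 64, 125, 131] → cuts [0, 37, 68, 129]

All cut coordinates (distinct, sorted): [0, 17, 26, 37, 41, 48, 56, 68, 92, 107, 119, 129]

Fragment lengths:
  0→17: 17 bp
  17→26: 9 bp
  26→37: 11 bp
  37→41: 4 bp
  41→48: 7 bp
  48→56: 8 bp
  56→68: 12 bp
  68→92: 24 bp
  92→107: 15 bp
  107→119: 12 bp
  119→129: 10 bp
  129→0 (wrap): 135-129+0 = 6 bp

[4,6,7,8,9,10,11,12,12,15,17,24]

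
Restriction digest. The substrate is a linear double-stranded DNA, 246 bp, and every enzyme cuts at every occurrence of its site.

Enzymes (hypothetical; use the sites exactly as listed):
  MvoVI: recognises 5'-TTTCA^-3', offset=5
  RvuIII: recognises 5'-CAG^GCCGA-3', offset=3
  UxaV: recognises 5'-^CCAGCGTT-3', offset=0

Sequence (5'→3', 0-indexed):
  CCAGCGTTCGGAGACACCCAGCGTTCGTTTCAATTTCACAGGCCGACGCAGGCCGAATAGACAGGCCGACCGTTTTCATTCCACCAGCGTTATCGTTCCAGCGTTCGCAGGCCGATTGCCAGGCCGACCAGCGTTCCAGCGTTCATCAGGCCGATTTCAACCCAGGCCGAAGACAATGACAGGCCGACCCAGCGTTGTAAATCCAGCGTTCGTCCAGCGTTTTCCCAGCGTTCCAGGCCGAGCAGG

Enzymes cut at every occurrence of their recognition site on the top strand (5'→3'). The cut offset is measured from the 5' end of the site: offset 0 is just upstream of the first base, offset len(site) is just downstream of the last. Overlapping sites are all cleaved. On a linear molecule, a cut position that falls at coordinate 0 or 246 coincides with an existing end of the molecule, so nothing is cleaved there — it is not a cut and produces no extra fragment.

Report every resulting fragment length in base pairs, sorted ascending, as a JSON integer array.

[3,5,5,6,6,6,8,10,10,10,11,11,12,12,13,13,14,14,14,14,15,17,17]

Per-enzyme occurrences:
  MvoVI TTTCA/5: at [27, 33, 73, 154] ⇒ [32, 38, 78, 159]
  RvuIII CAGGCCGA/3: at [38, 48, 61, 107, 119, 146, 162, 179, 233] ⇒ [41, 51, 64, 110, 122, 149, 165, 182, 236]
  UxaV CCAGCGTT/0: at [0, 17, 83, 97, 127, 135, 188, 202, 213, 224] ⇒ [17, 83, 97, 127, 135, 188, 202, 213, 224] (position 0 is a terminus of the linear molecule — no cut)

Pooled cuts: [17, 32, 38, 41, 51, 64, 78, 83, 97, 110, 122, 127, 135, 149, 159, 165, 182, 188, 202, 213, 224, 236]

Fragments:
  [0,17): 17 bp
  [17,32): 15 bp
  [32,38): 6 bp
  [38,41): 3 bp
  [41,51): 10 bp
  [51,64): 13 bp
  [64,78): 14 bp
  [78,83): 5 bp
  [83,97): 14 bp
  [97,110): 13 bp
  [110,122): 12 bp
  [122,127): 5 bp
  [127,135): 8 bp
  [135,149): 14 bp
  [149,159): 10 bp
  [159,165): 6 bp
  [165,182): 17 bp
  [182,188): 6 bp
  [188,202): 14 bp
  [202,213): 11 bp
  [213,224): 11 bp
  [224,236): 12 bp
  [236,246): 10 bp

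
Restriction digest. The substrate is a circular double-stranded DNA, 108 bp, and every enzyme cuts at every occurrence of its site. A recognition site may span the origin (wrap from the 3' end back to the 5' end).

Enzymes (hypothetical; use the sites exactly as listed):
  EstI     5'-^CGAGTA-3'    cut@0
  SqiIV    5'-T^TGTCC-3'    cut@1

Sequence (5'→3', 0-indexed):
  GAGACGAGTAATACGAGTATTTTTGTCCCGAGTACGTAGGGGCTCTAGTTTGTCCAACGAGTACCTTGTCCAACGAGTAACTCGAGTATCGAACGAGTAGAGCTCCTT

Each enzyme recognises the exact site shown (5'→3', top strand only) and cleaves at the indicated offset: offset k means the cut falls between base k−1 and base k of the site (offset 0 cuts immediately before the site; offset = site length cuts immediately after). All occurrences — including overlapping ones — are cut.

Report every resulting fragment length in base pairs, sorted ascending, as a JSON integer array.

Scan for sites:
  EstI CGAGTA/0: at [4, 13, 28, 57, 73, 82, 93] ⇒ [4, 13, 28, 57, 73, 82, 93]
  SqiIV TTGTCC/1: at [22, 49, 65] ⇒ [23, 50, 66]

Pooled cuts: [4, 13, 23, 28, 50, 57, 66, 73, 82, 93]

Fragment lengths:
  4→13: 9 bp
  13→23: 10 bp
  23→28: 5 bp
  28→50: 22 bp
  50→57: 7 bp
  57→66: 9 bp
  66→73: 7 bp
  73→82: 9 bp
  82→93: 11 bp
  93→4 (wrap): 108-93+4 = 19 bp

[5,7,7,9,9,9,10,11,19,22]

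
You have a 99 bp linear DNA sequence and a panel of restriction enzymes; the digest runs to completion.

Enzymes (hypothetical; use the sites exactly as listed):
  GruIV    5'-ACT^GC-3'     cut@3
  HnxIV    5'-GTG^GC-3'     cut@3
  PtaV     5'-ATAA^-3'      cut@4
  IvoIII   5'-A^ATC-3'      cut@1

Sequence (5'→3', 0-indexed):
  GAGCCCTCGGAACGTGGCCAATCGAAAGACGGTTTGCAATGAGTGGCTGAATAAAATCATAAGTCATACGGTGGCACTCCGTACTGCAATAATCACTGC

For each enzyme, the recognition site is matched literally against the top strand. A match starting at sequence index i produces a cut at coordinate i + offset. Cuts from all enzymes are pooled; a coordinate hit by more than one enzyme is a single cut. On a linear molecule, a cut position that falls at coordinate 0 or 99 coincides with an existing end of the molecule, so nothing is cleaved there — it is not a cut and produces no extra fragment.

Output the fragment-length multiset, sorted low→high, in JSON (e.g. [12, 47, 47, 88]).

[1,1,2,4,5,6,7,9,11,12,16,25]

Scan for sites:
  GruIV (ACTGC, off=3): starts [82, 94] → cuts [85, 97]
  HnxIV (GTGGC, off=3): starts [13, 42, 70] → cuts [16, 45, 73]
  PtaV (ATAA, off=4): starts [50, 58, 88] → cuts [54, 62, 92]
  IvoIII (AATC, off=1): starts [19, 54, 90] → cuts [20, 55, 91]

Pooled cuts: [16, 20, 45, 54, 55, 62, 73, 85, 91, 92, 97]

Fragments:
  [0,16): 16 bp
  [16,20): 4 bp
  [20,45): 25 bp
  [45,54): 9 bp
  [54,55): 1 bp
  [55,62): 7 bp
  [62,73): 11 bp
  [73,85): 12 bp
  [85,91): 6 bp
  [91,92): 1 bp
  [92,97): 5 bp
  [97,99): 2 bp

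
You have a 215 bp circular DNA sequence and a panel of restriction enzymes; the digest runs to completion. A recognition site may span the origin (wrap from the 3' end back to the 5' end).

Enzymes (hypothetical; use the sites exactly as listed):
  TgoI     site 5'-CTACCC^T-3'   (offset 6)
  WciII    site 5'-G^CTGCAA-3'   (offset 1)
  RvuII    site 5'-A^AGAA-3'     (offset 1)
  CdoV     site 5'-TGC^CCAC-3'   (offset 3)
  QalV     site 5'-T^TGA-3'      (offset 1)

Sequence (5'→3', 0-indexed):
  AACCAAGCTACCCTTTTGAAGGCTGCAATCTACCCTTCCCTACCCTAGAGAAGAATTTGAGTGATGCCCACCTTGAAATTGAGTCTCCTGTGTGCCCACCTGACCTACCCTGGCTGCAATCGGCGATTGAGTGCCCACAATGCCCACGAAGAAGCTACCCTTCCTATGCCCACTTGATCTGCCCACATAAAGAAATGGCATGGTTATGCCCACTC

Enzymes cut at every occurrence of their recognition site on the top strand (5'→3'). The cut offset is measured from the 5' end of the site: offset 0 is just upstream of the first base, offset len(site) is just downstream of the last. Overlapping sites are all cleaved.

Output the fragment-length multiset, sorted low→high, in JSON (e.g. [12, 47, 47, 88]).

Site scan:
  TgoI CTACCCT/6: at [7, 29, 39, 104, 154] ⇒ [13, 35, 45, 110, 160]
  WciII GCTGCAA/1: at [21, 112] ⇒ [22, 113]
  RvuII AAGAA/1: at [50, 148, 189] ⇒ [51, 149, 190]
  CdoV TGCCCAC/3: at [64, 92, 131, 140, 166, 179, 206] ⇒ [67, 95, 134, 143, 169, 182, 209]
  QalV TTGA/1: at [15, 56, 72, 78, 126, 173] ⇒ [16, 57, 73, 79, 127, 174]

All cut coordinates (distinct, sorted): [13, 16, 22, 35, 45, 51, 57, 67, 73, 79, 95, 110, 113, 127, 134, 143, 149, 160, 169, 174, 182, 190, 209]

Fragments:
  13→16: 3 bp
  16→22: 6 bp
  22→35: 13 bp
  35→45: 10 bp
  45→51: 6 bp
  51→57: 6 bp
  57→67: 10 bp
  67→73: 6 bp
  73→79: 6 bp
  79→95: 16 bp
  95→110: 15 bp
  110→113: 3 bp
  113→127: 14 bp
  127→134: 7 bp
  134→143: 9 bp
  143→149: 6 bp
  149→160: 11 bp
  160→169: 9 bp
  169→174: 5 bp
  174→182: 8 bp
  182→190: 8 bp
  190→209: 19 bp
  209→13 (wrap): 215-209+13 = 19 bp

[3,3,5,6,6,6,6,6,6,7,8,8,9,9,10,10,11,13,14,15,16,19,19]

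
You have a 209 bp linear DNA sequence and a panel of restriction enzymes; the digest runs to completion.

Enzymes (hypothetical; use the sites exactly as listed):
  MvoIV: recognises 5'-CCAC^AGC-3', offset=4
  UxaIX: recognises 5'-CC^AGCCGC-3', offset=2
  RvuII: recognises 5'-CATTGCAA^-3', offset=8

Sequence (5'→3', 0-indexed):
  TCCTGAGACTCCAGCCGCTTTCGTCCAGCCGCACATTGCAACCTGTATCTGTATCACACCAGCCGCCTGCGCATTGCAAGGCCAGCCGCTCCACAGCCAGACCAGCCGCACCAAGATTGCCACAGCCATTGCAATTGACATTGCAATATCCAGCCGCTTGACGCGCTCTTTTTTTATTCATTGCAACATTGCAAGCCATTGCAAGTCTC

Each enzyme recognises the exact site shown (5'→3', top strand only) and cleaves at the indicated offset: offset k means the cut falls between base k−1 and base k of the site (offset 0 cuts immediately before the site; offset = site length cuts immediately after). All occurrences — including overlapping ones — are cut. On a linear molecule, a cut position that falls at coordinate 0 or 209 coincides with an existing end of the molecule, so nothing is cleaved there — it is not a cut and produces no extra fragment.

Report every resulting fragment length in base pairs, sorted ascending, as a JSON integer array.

Site scan:
  MvoIV (CCACAGC, off=4): starts [90, 119] → cuts [94, 123]
  UxaIX (CCAGCCGC, off=2): starts [10, 24, 58, 81, 101, 149] → cuts [12, 26, 60, 83, 103, 151]
  RvuII (CATTGCAA, off=8): starts [33, 71, 126, 138, 178, 186, 196] → cuts [41, 79, 134, 146, 186, 194, 204]

Pooled cuts: [12, 26, 41, 60, 79, 83, 94, 103, 123, 134, 146, 151, 186, 194, 204]

Fragments:
  [0,12): 12 bp
  [12,26): 14 bp
  [26,41): 15 bp
  [41,60): 19 bp
  [60,79): 19 bp
  [79,83): 4 bp
  [83,94): 11 bp
  [94,103): 9 bp
  [103,123): 20 bp
  [123,134): 11 bp
  [134,146): 12 bp
  [146,151): 5 bp
  [151,186): 35 bp
  [186,194): 8 bp
  [194,204): 10 bp
  [204,209): 5 bp

[4,5,5,8,9,10,11,11,12,12,14,15,19,19,20,35]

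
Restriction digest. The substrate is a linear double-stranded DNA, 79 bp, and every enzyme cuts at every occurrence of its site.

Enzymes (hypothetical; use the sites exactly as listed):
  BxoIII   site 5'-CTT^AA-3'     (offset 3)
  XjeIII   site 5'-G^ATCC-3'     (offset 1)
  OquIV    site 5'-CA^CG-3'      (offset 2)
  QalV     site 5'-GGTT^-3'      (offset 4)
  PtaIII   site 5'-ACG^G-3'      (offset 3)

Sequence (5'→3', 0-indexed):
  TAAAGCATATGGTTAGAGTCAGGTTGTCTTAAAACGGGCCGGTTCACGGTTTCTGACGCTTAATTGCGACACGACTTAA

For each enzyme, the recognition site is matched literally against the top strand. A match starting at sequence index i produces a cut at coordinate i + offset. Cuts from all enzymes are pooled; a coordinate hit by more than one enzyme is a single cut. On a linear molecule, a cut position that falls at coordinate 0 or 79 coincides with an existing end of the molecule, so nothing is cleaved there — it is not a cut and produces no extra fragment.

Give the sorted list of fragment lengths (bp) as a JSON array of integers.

Site scan:
  BxoIII (CTTAA, off=3): starts [27, 58, 74] → cuts [30, 61, 77]
  XjeIII (GATCC, off=1): no sites
  OquIV (CACG, off=2): starts [44, 69] → cuts [46, 71]
  QalV (GGTT, off=4): starts [10, 21, 40, 47] → cuts [14, 25, 44, 51]
  PtaIII (ACGG, off=3): starts [33, 45] → cuts [36, 48]

All cut coordinates (distinct, sorted): [14, 25, 30, 36, 44, 46, 48, 51, 61, 71, 77]

Fragment lengths:
  [0,14): 14 bp
  [14,25): 11 bp
  [25,30): 5 bp
  [30,36): 6 bp
  [36,44): 8 bp
  [44,46): 2 bp
  [46,48): 2 bp
  [48,51): 3 bp
  [51,61): 10 bp
  [61,71): 10 bp
  [71,77): 6 bp
  [77,79): 2 bp

[2,2,2,3,5,6,6,8,10,10,11,14]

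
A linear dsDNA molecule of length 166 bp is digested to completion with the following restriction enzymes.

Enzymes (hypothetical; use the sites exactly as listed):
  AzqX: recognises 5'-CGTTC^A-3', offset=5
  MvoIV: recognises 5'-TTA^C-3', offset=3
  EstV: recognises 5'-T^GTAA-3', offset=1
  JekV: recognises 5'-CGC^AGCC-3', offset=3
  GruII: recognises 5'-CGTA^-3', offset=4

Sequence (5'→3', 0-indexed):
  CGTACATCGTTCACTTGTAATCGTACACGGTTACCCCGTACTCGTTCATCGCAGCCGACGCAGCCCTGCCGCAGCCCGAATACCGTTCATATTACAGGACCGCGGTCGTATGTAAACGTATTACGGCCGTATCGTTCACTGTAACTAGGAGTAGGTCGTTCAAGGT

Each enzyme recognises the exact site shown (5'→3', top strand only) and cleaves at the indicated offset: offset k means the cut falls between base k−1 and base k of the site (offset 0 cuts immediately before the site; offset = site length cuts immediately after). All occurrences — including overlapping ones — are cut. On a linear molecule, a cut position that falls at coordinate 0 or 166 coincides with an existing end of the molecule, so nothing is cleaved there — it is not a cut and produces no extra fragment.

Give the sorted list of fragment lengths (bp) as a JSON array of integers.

[1,3,3,4,4,5,5,6,6,7,7,8,8,8,9,9,9,11,16,16,21]

Scan for sites:
  AzqX (CGTTCA, off=5): starts [7, 42, 83, 132, 156] → cuts [12, 47, 88, 137, 161]
  MvoIV (TTAC, off=3): starts [30, 91, 120] → cuts [33, 94, 123]
  EstV (TGTAA, off=1): starts [15, 110, 139] → cuts [16, 111, 140]
  JekV (CGCAGCC, off=3): starts [49, 58, 69] → cuts [52, 61, 72]
  GruII (CGTA, off=4): starts [0, 21, 36, 106, 116, 127] → cuts [4, 25, 40, 110, 120, 131]

All cut coordinates (distinct, sorted): [4, 12, 16, 25, 33, 40, 47, 52, 61, 72, 88, 94, 110, 111, 120, 123, 131, 137, 140, 161]

Fragment lengths:
  [0,4): 4 bp
  [4,12): 8 bp
  [12,16): 4 bp
  [16,25): 9 bp
  [25,33): 8 bp
  [33,40): 7 bp
  [40,47): 7 bp
  [47,52): 5 bp
  [52,61): 9 bp
  [61,72): 11 bp
  [72,88): 16 bp
  [88,94): 6 bp
  [94,110): 16 bp
  [110,111): 1 bp
  [111,120): 9 bp
  [120,123): 3 bp
  [123,131): 8 bp
  [131,137): 6 bp
  [137,140): 3 bp
  [140,161): 21 bp
  [161,166): 5 bp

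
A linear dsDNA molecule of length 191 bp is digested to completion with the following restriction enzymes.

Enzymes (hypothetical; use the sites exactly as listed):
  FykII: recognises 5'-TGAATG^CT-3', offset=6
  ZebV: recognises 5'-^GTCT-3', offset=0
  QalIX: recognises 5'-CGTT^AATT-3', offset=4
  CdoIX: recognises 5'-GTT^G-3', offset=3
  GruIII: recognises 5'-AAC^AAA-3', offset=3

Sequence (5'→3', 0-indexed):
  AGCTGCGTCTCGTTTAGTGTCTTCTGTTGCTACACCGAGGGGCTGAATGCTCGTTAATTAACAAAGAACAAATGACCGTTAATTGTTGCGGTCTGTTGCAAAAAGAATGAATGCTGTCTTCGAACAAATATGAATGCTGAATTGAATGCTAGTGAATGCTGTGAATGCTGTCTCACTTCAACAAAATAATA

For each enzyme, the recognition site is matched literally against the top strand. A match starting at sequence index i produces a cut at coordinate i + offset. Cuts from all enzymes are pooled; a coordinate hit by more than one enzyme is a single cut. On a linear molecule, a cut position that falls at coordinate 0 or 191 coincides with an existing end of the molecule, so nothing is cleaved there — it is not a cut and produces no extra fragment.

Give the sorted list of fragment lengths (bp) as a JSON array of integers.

[2,2,3,6,6,7,7,7,7,9,9,10,10,10,11,11,12,12,13,16,21]

Scan for sites:
  FykII (TGAATGCT, off=6): starts [43, 107, 130, 142, 152, 161] → cuts [49, 113, 136, 148, 158, 167]
  ZebV (GTCT, off=0): starts [6, 18, 90, 115, 169] → cuts [6, 18, 90, 115, 169]
  QalIX (CGTTAATT, off=4): starts [51, 76] → cuts [55, 80]
  CdoIX (GTTG, off=3): starts [25, 84, 94] → cuts [28, 87, 97]
  GruIII (AACAAA, off=3): starts [59, 66, 122, 179] → cuts [62, 69, 125, 182]

All cut coordinates (distinct, sorted): [6, 18, 28, 49, 55, 62, 69, 80, 87, 90, 97, 113, 115, 125, 136, 148, 158, 167, 169, 182]

Fragment lengths:
  [0,6): 6 bp
  [6,18): 12 bp
  [18,28): 10 bp
  [28,49): 21 bp
  [49,55): 6 bp
  [55,62): 7 bp
  [62,69): 7 bp
  [69,80): 11 bp
  [80,87): 7 bp
  [87,90): 3 bp
  [90,97): 7 bp
  [97,113): 16 bp
  [113,115): 2 bp
  [115,125): 10 bp
  [125,136): 11 bp
  [136,148): 12 bp
  [148,158): 10 bp
  [158,167): 9 bp
  [167,169): 2 bp
  [169,182): 13 bp
  [182,191): 9 bp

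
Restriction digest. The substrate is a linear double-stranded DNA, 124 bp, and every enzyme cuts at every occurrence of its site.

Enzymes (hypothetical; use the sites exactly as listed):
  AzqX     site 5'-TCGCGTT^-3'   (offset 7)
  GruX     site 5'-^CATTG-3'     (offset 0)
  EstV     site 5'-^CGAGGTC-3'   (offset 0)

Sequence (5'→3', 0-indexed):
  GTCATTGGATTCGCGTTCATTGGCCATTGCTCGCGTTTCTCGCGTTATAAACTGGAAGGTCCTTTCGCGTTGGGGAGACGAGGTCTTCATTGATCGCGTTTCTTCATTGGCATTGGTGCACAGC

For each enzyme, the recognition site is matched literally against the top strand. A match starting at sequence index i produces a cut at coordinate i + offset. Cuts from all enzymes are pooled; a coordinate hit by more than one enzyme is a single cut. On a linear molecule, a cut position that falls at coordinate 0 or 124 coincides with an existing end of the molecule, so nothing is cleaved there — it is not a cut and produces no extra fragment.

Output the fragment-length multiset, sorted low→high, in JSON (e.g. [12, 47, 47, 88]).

[2,4,6,7,7,9,9,13,13,14,15,25]

Per-enzyme occurrences:
  AzqX TCGCGTT/7: at [10, 30, 39, 64, 93] ⇒ [17, 37, 46, 71, 100]
  GruX CATTG/0: at [2, 17, 24, 87, 104, 110] ⇒ [2, 17, 24, 87, 104, 110]
  EstV CGAGGTC/0: at [78] ⇒ [78]

All cut coordinates (distinct, sorted): [2, 17, 24, 37, 46, 71, 78, 87, 100, 104, 110]

Fragments:
  [0,2): 2 bp
  [2,17): 15 bp
  [17,24): 7 bp
  [24,37): 13 bp
  [37,46): 9 bp
  [46,71): 25 bp
  [71,78): 7 bp
  [78,87): 9 bp
  [87,100): 13 bp
  [100,104): 4 bp
  [104,110): 6 bp
  [110,124): 14 bp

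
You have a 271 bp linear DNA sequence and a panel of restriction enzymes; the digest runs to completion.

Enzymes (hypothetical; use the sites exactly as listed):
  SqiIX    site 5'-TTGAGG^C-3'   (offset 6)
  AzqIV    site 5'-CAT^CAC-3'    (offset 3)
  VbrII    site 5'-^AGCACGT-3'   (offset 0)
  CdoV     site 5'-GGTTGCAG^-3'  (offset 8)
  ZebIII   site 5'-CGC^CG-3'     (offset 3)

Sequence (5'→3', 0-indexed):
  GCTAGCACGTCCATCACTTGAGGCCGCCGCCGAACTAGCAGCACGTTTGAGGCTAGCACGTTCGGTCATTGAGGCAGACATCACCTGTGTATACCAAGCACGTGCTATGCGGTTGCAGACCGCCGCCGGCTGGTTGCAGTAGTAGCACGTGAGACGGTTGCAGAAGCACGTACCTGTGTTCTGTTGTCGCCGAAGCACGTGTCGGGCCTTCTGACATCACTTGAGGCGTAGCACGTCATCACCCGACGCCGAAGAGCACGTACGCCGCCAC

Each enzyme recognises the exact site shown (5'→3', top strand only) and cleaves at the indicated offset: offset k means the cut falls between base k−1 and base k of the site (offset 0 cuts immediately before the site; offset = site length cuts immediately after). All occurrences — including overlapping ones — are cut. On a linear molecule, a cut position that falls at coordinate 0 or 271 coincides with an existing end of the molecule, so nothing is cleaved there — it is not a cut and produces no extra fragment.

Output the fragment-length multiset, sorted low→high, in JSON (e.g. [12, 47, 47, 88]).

Per-enzyme occurrences:
  SqiIX (TTGAGGC, off=6): starts [17, 46, 68, 220] → cuts [23, 52, 74, 226]
  AzqIV (CATCAC, off=3): starts [11, 78, 214, 236] → cuts [14, 81, 217, 239]
  VbrII (AGCACGT, off=0): starts [3, 39, 54, 96, 143, 164, 193, 229, 254] → cuts [3, 39, 54, 96, 143, 164, 193, 229, 254]
  CdoV (GGTTGCAG, off=8): starts [110, 131, 155] → cuts [118, 139, 163]
  ZebIII (CGCCG, off=3): starts [24, 27, 120, 123, 187, 246, 262] → cuts [27, 30, 123, 126, 190, 249, 265]

All cut coordinates (distinct, sorted): [3, 14, 23, 27, 30, 39, 52, 54, 74, 81, 96, 118, 123, 126, 139, 143, 163, 164, 190, 193, 217, 226, 229, 239, 249, 254, 265]

Fragments:
  [0,3): 3 bp
  [3,14): 11 bp
  [14,23): 9 bp
  [23,27): 4 bp
  [27,30): 3 bp
  [30,39): 9 bp
  [39,52): 13 bp
  [52,54): 2 bp
  [54,74): 20 bp
  [74,81): 7 bp
  [81,96): 15 bp
  [96,118): 22 bp
  [118,123): 5 bp
  [123,126): 3 bp
  [126,139): 13 bp
  [139,143): 4 bp
  [143,163): 20 bp
  [163,164): 1 bp
  [164,190): 26 bp
  [190,193): 3 bp
  [193,217): 24 bp
  [217,226): 9 bp
  [226,229): 3 bp
  [229,239): 10 bp
  [239,249): 10 bp
  [249,254): 5 bp
  [254,265): 11 bp
  [265,271): 6 bp

[1,2,3,3,3,3,3,4,4,5,5,6,7,9,9,9,10,10,11,11,13,13,15,20,20,22,24,26]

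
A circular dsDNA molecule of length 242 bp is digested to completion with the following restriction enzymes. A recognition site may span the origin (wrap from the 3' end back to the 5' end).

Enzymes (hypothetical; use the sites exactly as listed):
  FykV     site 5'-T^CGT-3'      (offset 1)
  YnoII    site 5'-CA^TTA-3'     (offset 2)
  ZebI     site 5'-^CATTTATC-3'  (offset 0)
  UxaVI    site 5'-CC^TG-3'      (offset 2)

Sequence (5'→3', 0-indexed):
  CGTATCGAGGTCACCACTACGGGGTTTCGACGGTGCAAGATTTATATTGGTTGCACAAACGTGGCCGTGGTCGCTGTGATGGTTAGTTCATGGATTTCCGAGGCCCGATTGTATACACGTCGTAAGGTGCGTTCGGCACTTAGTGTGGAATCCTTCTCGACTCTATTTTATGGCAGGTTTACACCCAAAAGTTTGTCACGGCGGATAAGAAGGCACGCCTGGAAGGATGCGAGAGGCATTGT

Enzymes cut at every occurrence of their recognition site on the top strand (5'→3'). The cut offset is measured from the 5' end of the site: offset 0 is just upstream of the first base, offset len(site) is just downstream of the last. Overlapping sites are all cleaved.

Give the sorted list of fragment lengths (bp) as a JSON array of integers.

Scan for sites:
  FykV TCGT/1: at [119, 241] ⇒ [0, 120]
  YnoII (CATTA, off=2): no sites
  ZebI (CATTTATC, off=0): no sites
  UxaVI CCTG/2: at [217] ⇒ [219]

Pooled cuts: [0, 120, 219]

Fragments:
  0→120: 120 bp
  120→219: 99 bp
  219→0 (wrap): 242-219+0 = 23 bp

[23,99,120]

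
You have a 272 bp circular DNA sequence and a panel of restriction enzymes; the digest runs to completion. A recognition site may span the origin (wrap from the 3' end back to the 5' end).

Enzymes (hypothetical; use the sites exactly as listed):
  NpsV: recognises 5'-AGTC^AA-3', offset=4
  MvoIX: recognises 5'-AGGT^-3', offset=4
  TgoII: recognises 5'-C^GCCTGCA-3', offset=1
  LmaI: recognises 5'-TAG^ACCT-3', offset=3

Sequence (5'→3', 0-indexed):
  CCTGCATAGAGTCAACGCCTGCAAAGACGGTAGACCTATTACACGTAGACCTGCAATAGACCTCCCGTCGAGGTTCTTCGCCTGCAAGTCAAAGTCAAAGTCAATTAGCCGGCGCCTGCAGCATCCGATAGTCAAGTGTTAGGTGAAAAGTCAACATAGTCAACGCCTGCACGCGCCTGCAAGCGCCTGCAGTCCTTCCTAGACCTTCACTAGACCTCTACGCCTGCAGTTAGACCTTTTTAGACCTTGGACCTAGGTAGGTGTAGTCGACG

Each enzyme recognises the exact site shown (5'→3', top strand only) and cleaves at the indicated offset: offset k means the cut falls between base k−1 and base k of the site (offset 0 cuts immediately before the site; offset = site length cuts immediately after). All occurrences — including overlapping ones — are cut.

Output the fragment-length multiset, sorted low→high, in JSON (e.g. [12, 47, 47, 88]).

[3,3,4,5,6,6,8,8,9,9,10,10,10,11,11,11,11,11,12,14,15,15,15,17,18,20]

Per-enzyme occurrences:
  NpsV (AGTCAA, off=4): starts [9, 86, 92, 98, 129, 148, 157] → cuts [13, 90, 96, 102, 133, 152, 161]
  MvoIX (AGGT, off=4): starts [70, 140, 254, 258] → cuts [74, 144, 258, 262]
  TgoII (CGCCTGCA, off=1): starts [15, 78, 112, 163, 173, 183, 220, 270] → cuts [16, 79, 113, 164, 174, 184, 221, 271]
  LmaI (TAGACCT, off=3): starts [30, 45, 56, 199, 210, 230, 240] → cuts [33, 48, 59, 202, 213, 233, 243]

All cut coordinates (distinct, sorted): [13, 16, 33, 48, 59, 74, 79, 90, 96, 102, 113, 133, 144, 152, 161, 164, 174, 184, 202, 213, 221, 233, 243, 258, 262, 271]

Fragment lengths:
  13→16: 3 bp
  16→33: 17 bp
  33→48: 15 bp
  48→59: 11 bp
  59→74: 15 bp
  74→79: 5 bp
  79→90: 11 bp
  90→96: 6 bp
  96→102: 6 bp
  102→113: 11 bp
  113→133: 20 bp
  133→144: 11 bp
  144→152: 8 bp
  152→161: 9 bp
  161→164: 3 bp
  164→174: 10 bp
  174→184: 10 bp
  184→202: 18 bp
  202→213: 11 bp
  213→221: 8 bp
  221→233: 12 bp
  233→243: 10 bp
  243→258: 15 bp
  258→262: 4 bp
  262→271: 9 bp
  271→13 (wrap): 272-271+13 = 14 bp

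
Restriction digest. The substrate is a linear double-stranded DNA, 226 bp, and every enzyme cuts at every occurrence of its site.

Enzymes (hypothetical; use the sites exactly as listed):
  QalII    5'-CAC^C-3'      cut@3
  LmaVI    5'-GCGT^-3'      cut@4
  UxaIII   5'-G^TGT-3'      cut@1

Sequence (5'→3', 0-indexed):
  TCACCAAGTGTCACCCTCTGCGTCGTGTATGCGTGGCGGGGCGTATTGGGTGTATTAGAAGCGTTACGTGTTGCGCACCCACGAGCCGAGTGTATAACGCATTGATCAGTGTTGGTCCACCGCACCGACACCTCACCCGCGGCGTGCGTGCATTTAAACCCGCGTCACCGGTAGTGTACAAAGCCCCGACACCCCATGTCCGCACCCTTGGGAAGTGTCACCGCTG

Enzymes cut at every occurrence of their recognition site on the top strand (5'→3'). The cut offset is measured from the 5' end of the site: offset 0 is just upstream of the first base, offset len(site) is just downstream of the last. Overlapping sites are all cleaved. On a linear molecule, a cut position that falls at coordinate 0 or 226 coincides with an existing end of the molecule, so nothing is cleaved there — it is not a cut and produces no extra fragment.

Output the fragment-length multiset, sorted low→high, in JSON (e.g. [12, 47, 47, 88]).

[2,3,4,4,4,4,5,5,5,6,6,6,6,6,9,9,9,10,10,10,11,12,13,14,16,18,19]

Site scan:
  QalII CACC/3: at [1, 11, 75, 117, 122, 128, 133, 165, 189, 202, 218] ⇒ [4, 14, 78, 120, 125, 131, 136, 168, 192, 205, 221]
  LmaVI GCGT/4: at [19, 30, 40, 60, 141, 145, 161] ⇒ [23, 34, 44, 64, 145, 149, 165]
  UxaIII GTGT/1: at [7, 24, 49, 67, 89, 108, 173, 214] ⇒ [8, 25, 50, 68, 90, 109, 174, 215]

All cut coordinates (distinct, sorted): [4, 8, 14, 23, 25, 34, 44, 50, 64, 68, 78, 90, 109, 120, 125, 131, 136, 145, 149, 165, 168, 174, 192, 205, 215, 221]

Fragments:
  [0,4): 4 bp
  [4,8): 4 bp
  [8,14): 6 bp
  [14,23): 9 bp
  [23,25): 2 bp
  [25,34): 9 bp
  [34,44): 10 bp
  [44,50): 6 bp
  [50,64): 14 bp
  [64,68): 4 bp
  [68,78): 10 bp
  [78,90): 12 bp
  [90,109): 19 bp
  [109,120): 11 bp
  [120,125): 5 bp
  [125,131): 6 bp
  [131,136): 5 bp
  [136,145): 9 bp
  [145,149): 4 bp
  [149,165): 16 bp
  [165,168): 3 bp
  [168,174): 6 bp
  [174,192): 18 bp
  [192,205): 13 bp
  [205,215): 10 bp
  [215,221): 6 bp
  [221,226): 5 bp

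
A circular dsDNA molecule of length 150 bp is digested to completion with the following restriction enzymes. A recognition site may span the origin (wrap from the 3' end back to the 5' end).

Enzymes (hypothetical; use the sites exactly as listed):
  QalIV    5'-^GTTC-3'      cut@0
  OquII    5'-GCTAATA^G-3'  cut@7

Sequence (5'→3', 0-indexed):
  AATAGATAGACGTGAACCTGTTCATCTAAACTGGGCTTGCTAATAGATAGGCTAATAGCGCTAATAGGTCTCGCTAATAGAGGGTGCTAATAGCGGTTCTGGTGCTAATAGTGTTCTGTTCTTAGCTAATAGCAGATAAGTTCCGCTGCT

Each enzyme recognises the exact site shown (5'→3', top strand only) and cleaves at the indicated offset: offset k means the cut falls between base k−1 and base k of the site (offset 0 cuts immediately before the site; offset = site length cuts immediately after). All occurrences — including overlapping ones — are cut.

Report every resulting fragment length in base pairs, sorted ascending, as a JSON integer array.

Scan for sites:
  QalIV (GTTC, off=0): starts [19, 95, 112, 117, 139] → cuts [19, 95, 112, 117, 139]
  OquII (GCTAATAG, off=7): starts [38, 50, 59, 72, 85, 103, 124, 147] → cuts [4, 45, 57, 66, 79, 92, 110, 131]

Pooled cuts: [4, 19, 45, 57, 66, 79, 92, 95, 110, 112, 117, 131, 139]

Fragments:
  4→19: 15 bp
  19→45: 26 bp
  45→57: 12 bp
  57→66: 9 bp
  66→79: 13 bp
  79→92: 13 bp
  92→95: 3 bp
  95→110: 15 bp
  110→112: 2 bp
  112→117: 5 bp
  117→131: 14 bp
  131→139: 8 bp
  139→4 (wrap): 150-139+4 = 15 bp

[2,3,5,8,9,12,13,13,14,15,15,15,26]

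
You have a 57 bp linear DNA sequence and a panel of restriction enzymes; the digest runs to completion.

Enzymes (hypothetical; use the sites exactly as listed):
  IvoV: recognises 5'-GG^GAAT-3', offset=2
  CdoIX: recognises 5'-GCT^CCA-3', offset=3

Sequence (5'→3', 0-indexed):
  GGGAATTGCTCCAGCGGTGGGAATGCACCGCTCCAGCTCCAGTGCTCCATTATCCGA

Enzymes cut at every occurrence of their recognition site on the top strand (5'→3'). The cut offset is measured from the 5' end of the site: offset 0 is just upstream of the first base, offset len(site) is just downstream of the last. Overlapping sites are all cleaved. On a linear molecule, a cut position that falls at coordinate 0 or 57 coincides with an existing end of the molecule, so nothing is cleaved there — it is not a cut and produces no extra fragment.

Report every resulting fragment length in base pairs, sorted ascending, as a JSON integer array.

Scan for sites:
  IvoV GGGAAT/2: at [0, 18] ⇒ [2, 20]
  CdoIX GCTCCA/3: at [7, 29, 35, 43] ⇒ [10, 32, 38, 46]

Pooled cuts: [2, 10, 20, 32, 38, 46]

Fragments:
  [0,2): 2 bp
  [2,10): 8 bp
  [10,20): 10 bp
  [20,32): 12 bp
  [32,38): 6 bp
  [38,46): 8 bp
  [46,57): 11 bp

[2,6,8,8,10,11,12]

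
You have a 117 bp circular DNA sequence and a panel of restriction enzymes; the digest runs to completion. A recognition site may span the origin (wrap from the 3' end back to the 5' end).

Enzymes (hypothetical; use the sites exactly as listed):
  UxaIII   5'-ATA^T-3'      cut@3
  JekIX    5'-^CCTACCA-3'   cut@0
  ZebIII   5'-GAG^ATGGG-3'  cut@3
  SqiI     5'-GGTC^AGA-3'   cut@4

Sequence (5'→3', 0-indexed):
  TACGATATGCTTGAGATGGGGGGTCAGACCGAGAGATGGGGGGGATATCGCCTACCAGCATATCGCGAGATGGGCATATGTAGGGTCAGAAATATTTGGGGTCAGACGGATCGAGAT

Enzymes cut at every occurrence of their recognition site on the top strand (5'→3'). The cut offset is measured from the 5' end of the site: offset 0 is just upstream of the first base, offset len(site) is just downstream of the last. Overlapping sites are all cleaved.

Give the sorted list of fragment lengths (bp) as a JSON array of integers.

[3,7,7,8,9,9,9,10,10,12,12,21]

Site scan:
  UxaIII ATAT/3: at [4, 44, 59, 75, 91] ⇒ [7, 47, 62, 78, 94]
  JekIX CCTACCA/0: at [50] ⇒ [50]
  ZebIII GAGATGGG/3: at [12, 32, 66] ⇒ [15, 35, 69]
  SqiI GGTCAGA/4: at [21, 83, 99] ⇒ [25, 87, 103]

Pooled cuts: [7, 15, 25, 35, 47, 50, 62, 69, 78, 87, 94, 103]

Fragments:
  7→15: 8 bp
  15→25: 10 bp
  25→35: 10 bp
  35→47: 12 bp
  47→50: 3 bp
  50→62: 12 bp
  62→69: 7 bp
  69→78: 9 bp
  78→87: 9 bp
  87→94: 7 bp
  94→103: 9 bp
  103→7 (wrap): 117-103+7 = 21 bp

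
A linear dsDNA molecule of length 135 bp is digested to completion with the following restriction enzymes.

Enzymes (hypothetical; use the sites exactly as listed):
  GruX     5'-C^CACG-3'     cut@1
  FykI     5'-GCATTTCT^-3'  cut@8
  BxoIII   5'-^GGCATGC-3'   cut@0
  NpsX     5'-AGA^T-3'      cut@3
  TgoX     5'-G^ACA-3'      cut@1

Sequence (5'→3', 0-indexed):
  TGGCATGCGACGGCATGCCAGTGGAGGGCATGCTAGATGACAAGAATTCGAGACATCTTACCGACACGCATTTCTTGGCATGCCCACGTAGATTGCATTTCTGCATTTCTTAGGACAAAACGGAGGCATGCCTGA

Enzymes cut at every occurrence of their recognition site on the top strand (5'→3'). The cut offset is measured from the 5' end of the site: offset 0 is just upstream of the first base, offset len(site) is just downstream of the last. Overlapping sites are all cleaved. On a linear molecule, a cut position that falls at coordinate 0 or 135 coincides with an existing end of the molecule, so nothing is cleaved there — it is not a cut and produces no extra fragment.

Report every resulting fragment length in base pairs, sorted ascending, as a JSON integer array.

Scan for sites:
  GruX (CCACG, off=1): starts [83] → cuts [84]
  FykI (GCATTTCT, off=8): starts [67, 94, 102] → cuts [75, 102, 110]
  BxoIII (GGCATGC, off=0): starts [1, 11, 26, 76, 124] → cuts [1, 11, 26, 76, 124]
  NpsX (AGAT, off=3): starts [34, 89] → cuts [37, 92]
  TgoX (GACA, off=1): starts [38, 51, 62, 113] → cuts [39, 52, 63, 114]

All cut coordinates (distinct, sorted): [1, 11, 26, 37, 39, 52, 63, 75, 76, 84, 92, 102, 110, 114, 124]

Fragment lengths:
  [0,1): 1 bp
  [1,11): 10 bp
  [11,26): 15 bp
  [26,37): 11 bp
  [37,39): 2 bp
  [39,52): 13 bp
  [52,63): 11 bp
  [63,75): 12 bp
  [75,76): 1 bp
  [76,84): 8 bp
  [84,92): 8 bp
  [92,102): 10 bp
  [102,110): 8 bp
  [110,114): 4 bp
  [114,124): 10 bp
  [124,135): 11 bp

[1,1,2,4,8,8,8,10,10,10,11,11,11,12,13,15]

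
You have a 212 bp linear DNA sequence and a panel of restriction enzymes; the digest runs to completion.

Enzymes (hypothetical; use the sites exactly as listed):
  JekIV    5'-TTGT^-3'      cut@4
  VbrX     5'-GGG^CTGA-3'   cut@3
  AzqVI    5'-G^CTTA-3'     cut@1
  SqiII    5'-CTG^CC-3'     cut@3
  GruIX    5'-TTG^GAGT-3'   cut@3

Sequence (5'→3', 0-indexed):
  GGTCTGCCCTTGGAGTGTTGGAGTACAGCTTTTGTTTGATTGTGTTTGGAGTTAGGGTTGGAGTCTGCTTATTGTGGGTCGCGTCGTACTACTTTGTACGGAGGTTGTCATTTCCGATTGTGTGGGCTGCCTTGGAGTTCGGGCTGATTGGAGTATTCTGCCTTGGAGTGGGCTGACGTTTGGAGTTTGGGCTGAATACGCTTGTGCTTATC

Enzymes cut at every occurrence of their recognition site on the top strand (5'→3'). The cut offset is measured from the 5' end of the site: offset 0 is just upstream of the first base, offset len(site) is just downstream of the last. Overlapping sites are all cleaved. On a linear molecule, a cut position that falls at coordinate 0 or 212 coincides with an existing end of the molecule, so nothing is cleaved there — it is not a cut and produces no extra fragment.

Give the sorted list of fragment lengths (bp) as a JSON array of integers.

[1,5,5,5,6,6,6,7,7,7,8,8,8,8,9,9,10,10,11,12,13,14,15,22]

Per-enzyme occurrences:
  JekIV TTGT/4: at [31, 39, 71, 93, 104, 117, 201] ⇒ [35, 43, 75, 97, 108, 121, 205]
  VbrX GGGCTGA/3: at [140, 169, 188] ⇒ [143, 172, 191]
  AzqVI GCTTA/1: at [66, 205] ⇒ [67, 206]
  SqiII CTGCC/3: at [3, 126, 157] ⇒ [6, 129, 160]
  GruIX TTGGAGT/3: at [9, 17, 45, 57, 131, 147, 162, 179] ⇒ [12, 20, 48, 60, 134, 150, 165, 182]

Pooled cuts: [6, 12, 20, 35, 43, 48, 60, 67, 75, 97, 108, 121, 129, 134, 143, 150, 160, 165, 172, 182, 191, 205, 206]

Fragments:
  [0,6): 6 bp
  [6,12): 6 bp
  [12,20): 8 bp
  [20,35): 15 bp
  [35,43): 8 bp
  [43,48): 5 bp
  [48,60): 12 bp
  [60,67): 7 bp
  [67,75): 8 bp
  [75,97): 22 bp
  [97,108): 11 bp
  [108,121): 13 bp
  [121,129): 8 bp
  [129,134): 5 bp
  [134,143): 9 bp
  [143,150): 7 bp
  [150,160): 10 bp
  [160,165): 5 bp
  [165,172): 7 bp
  [172,182): 10 bp
  [182,191): 9 bp
  [191,205): 14 bp
  [205,206): 1 bp
  [206,212): 6 bp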